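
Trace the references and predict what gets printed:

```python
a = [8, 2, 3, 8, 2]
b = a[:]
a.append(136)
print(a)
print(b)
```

Key concept: slice [:] creates copy.
Step by step:
`a = [8, 2, 3, 8, 2]` → a = [8, 2, 3, 8, 2]
`b = a[:]` → b = [8, 2, 3, 8, 2]
`a.append(136)` → a = [8, 2, 3, 8, 2, 136]
`print(a)` → prints [8, 2, 3, 8, 2, 136]
`print(b)` → prints [8, 2, 3, 8, 2]

Answer:
[8, 2, 3, 8, 2, 136]
[8, 2, 3, 8, 2]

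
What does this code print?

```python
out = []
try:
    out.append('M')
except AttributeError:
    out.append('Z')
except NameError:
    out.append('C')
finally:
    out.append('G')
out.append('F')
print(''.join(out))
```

Execution trace: 'M' (try body, no exception) → 'G' (finally) → 'F' (after the try/except). Output: MGF

Answer: MGF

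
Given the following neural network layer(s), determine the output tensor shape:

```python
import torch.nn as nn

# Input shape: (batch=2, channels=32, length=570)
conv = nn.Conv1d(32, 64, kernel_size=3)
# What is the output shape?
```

Input: (2, 32, 570) -> Output: (2, 64, 568)

Answer: (2, 64, 568)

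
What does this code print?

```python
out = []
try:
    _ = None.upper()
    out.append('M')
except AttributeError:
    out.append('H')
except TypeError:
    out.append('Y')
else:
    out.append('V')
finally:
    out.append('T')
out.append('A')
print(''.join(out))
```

Execution trace: 'H' (except AttributeError) → 'T' (finally) → 'A' (after the try/except). Output: HTA

Answer: HTA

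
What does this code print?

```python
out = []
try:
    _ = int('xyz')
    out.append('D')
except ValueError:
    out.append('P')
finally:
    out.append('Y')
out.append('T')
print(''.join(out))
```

Execution trace: 'P' (except ValueError) → 'Y' (finally) → 'T' (after the try/except). Output: PYT

Answer: PYT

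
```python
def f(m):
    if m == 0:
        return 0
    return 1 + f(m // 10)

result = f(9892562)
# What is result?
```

Count of digits of 9892562: 7

Answer: 7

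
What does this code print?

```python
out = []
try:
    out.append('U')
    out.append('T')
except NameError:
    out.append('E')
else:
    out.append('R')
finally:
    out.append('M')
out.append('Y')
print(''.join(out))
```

Execution trace: 'U' (try body) → 'T' (try body, no exception) → 'R' (else) → 'M' (finally) → 'Y' (after the try/except). Output: UTRMY

Answer: UTRMY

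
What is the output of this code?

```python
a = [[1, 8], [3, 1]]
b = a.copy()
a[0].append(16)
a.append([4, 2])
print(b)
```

Key concept: shallow copy with nested lists.
Step by step:
`a = [[1, 8], [3, 1]]` → a = [[1, 8], [3, 1]]
`b = a.copy()` → b = [[1, 8], [3, 1]]
`a[0].append(16)` → a = [[1, 8, 16], [3, 1]]; b = [[1, 8, 16], [3, 1]]
`a.append([4, 2])` → a = [[1, 8, 16], [3, 1], [4, 2]]
`print(b)` → prints [[1, 8, 16], [3, 1]]

Answer: [[1, 8, 16], [3, 1]]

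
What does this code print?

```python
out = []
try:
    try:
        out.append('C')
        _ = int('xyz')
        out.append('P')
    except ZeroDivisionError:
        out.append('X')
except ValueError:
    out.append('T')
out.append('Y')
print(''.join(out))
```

Execution trace: 'C' (try body) → 'T' (outer except ValueError) → 'Y' (after the try/except). Output: CTY

Answer: CTY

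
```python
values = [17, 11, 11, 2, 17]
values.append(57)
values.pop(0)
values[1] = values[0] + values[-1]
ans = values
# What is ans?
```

Trace:
`values = [17, 11, 11, 2, 17]` → values = [17, 11, 11, 2, 17]
`values.append(57)` → values = [17, 11, 11, 2, 17, 57]
`values.pop(0)` → values = [11, 11, 2, 17, 57]
`values[1] = values[0] + values[-1]` → values = [11, 68, 2, 17, 57]
`ans = values` → ans = [11, 68, 2, 17, 57]
So ans = [11, 68, 2, 17, 57]

Answer: [11, 68, 2, 17, 57]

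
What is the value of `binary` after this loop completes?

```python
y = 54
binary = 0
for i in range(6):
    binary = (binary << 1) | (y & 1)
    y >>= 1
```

Reverse lowest 6 bits of 54
`binary` takes the values: 0 → 1 → 3 → 6 → 13 → 27

Answer: 27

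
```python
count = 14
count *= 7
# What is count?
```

Trace:
`count = 14` → count = 14
`count *= 7` → count = 98
So count = 98

Answer: 98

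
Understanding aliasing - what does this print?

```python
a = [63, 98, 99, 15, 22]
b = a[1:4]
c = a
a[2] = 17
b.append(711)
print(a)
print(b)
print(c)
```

Key concept: slice vs alias.
Step by step:
`a = [63, 98, 99, 15, 22]` → a = [63, 98, 99, 15, 22]
`b = a[1:4]` → b = [98, 99, 15]
`c = a` → c = [63, 98, 99, 15, 22] (same object as a)
`a[2] = 17` → a = [63, 98, 17, 15, 22] (same object as c); c = [63, 98, 17, 15, 22] (same object as a)
`b.append(711)` → b = [98, 99, 15, 711]
`print(a)` → prints [63, 98, 17, 15, 22]
`print(b)` → prints [98, 99, 15, 711]
`print(c)` → prints [63, 98, 17, 15, 22]

Answer:
[63, 98, 17, 15, 22]
[98, 99, 15, 711]
[63, 98, 17, 15, 22]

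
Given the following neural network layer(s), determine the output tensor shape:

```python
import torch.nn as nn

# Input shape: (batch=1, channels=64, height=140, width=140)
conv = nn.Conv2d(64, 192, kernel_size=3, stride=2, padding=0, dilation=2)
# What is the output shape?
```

Input: (1, 64, 140, 140) -> Output: (1, 192, 68, 68)

Answer: (1, 192, 68, 68)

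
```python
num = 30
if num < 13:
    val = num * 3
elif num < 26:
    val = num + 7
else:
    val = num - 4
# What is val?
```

Trace:
`num = 30` → num = 30
`if num < 13: ...` → num < 13 is False, num < 26 is False, take else branch → val = 26
So val = 26

Answer: 26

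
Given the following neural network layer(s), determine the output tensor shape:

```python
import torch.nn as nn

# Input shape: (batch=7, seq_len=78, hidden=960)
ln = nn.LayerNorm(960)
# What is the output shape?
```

Input: (7, 78, 960) -> Output: (7, 78, 960)

Answer: (7, 78, 960)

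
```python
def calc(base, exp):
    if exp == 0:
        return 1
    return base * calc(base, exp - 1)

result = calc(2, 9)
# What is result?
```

calc(2, 9) = 2 * 2 * 2 * 2 * 2 * 2 * 2 * 2 * 2 = 512

Answer: 512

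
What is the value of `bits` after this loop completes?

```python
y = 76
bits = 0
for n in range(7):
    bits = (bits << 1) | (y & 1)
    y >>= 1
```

Reverse lowest 7 bits of 76
`bits` takes the values: 0 → 1 → 3 → 6 → 12 → 25

Answer: 25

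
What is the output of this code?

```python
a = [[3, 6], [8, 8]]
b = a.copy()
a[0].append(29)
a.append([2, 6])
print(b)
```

Key concept: shallow copy with nested lists.
Step by step:
`a = [[3, 6], [8, 8]]` → a = [[3, 6], [8, 8]]
`b = a.copy()` → b = [[3, 6], [8, 8]]
`a[0].append(29)` → a = [[3, 6, 29], [8, 8]]; b = [[3, 6, 29], [8, 8]]
`a.append([2, 6])` → a = [[3, 6, 29], [8, 8], [2, 6]]
`print(b)` → prints [[3, 6, 29], [8, 8]]

Answer: [[3, 6, 29], [8, 8]]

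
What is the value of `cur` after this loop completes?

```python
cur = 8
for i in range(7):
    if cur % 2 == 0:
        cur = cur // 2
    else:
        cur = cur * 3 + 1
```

Collatz-style transformation from 8
`cur` takes the values: 8 → 4 → 2 → 1 → 4 → 2 → 1 → 4

Answer: 4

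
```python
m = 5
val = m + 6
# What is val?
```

Trace:
`m = 5` → m = 5
`val = m + 6` → val = 11
So val = 11

Answer: 11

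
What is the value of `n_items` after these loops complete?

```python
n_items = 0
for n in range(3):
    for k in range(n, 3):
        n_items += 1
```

Upper triangle: 3 + 2 + ... + 1
`n_items` takes the values: 0 → 1 → 2 → 3 → 4 → 5 → 6

Answer: 6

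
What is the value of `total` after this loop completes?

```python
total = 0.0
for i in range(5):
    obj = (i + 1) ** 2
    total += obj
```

Sum of squared losses 1² + 2² + ... + 5²
`total` takes the values: 0.0 → 1.0 → 5.0 → 14.0 → 30.0 → 55.0

Answer: 55.0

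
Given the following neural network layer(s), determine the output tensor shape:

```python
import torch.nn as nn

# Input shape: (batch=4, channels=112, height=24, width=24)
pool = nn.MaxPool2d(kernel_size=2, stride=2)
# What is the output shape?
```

Input: (4, 112, 24, 24) -> Output: (4, 112, 12, 12)

Answer: (4, 112, 12, 12)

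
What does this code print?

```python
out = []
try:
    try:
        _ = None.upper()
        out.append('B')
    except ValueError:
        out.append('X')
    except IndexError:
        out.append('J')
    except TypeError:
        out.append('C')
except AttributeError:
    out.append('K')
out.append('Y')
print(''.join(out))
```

Execution trace: 'K' (outer except AttributeError) → 'Y' (after the try/except). Output: KY

Answer: KY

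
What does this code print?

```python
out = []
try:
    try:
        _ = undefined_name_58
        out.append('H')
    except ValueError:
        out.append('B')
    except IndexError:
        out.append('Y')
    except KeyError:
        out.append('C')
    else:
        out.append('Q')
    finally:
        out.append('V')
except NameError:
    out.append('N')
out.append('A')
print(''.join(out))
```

Execution trace: 'V' (inner finally) → 'N' (outer except NameError) → 'A' (after the try/except). Output: VNA

Answer: VNA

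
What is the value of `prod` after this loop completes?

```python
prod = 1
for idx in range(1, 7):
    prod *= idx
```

6! = 720
`prod` takes the values: 1 → 2 → 6 → 24 → 120 → 720

Answer: 720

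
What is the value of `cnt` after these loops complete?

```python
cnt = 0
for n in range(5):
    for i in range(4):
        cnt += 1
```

5 * 4 = 20
`cnt` takes the values: 0 → 1 → 2 → 3 → 4 → 5 → 6 → 7 → 8 → 9 → 10 → 11 → 12 → 13 → 14 → 15 → 16 → 17 → 18 → 19 → 20

Answer: 20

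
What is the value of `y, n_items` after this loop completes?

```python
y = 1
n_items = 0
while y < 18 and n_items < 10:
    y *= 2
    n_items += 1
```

Double until >= 18 or 10 iterations
`y, n_items` takes the values: (1, 0) → (2, 0) → (2, 1) → (4, 1) → (4, 2) → (8, 2) → (8, 3) → (16, 3) → (16, 4) → (32, 4) → (32, 5)

Answer: 32, 5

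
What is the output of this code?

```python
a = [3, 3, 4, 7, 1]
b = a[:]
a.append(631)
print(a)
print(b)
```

Key concept: slice [:] creates copy.
Step by step:
`a = [3, 3, 4, 7, 1]` → a = [3, 3, 4, 7, 1]
`b = a[:]` → b = [3, 3, 4, 7, 1]
`a.append(631)` → a = [3, 3, 4, 7, 1, 631]
`print(a)` → prints [3, 3, 4, 7, 1, 631]
`print(b)` → prints [3, 3, 4, 7, 1]

Answer:
[3, 3, 4, 7, 1, 631]
[3, 3, 4, 7, 1]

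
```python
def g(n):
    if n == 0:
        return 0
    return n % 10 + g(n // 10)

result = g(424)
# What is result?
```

Sum of digits of 424: 4 + 2 + 4 = 10

Answer: 10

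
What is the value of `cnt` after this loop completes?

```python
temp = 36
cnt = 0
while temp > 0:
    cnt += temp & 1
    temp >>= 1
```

Count set bits in 36 (binary: 0b100100)
`cnt` takes the values: 0 → 1 → 2

Answer: 2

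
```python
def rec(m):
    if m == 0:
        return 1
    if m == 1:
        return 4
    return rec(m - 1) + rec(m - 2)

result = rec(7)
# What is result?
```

Build up from base cases: rec(0)=1, rec(1)=4, rec(2)=5, rec(3)=9, rec(4)=14, rec(5)=23, rec(6)=37, ..., rec(7)=60

Answer: 60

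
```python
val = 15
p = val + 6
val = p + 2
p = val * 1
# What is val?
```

Trace:
`val = 15` → val = 15
`p = val + 6` → p = 21
`val = p + 2` → val = 23
`p = val * 1` → p = 23
So val = 23

Answer: 23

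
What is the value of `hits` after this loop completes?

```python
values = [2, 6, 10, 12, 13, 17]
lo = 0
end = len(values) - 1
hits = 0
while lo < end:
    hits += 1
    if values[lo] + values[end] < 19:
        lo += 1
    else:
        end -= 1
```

Steps to find pair summing to 19
`hits` takes the values: 0 → 1 → 2 → 3 → 4 → 5

Answer: 5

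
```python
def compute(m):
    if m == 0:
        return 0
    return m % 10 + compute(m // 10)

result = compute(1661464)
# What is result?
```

Sum of digits of 1661464: 4 + 6 + 4 + 1 + 6 + 6 + 1 = 28

Answer: 28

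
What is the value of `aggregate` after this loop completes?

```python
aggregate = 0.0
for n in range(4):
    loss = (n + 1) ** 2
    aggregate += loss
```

Sum of squared losses 1² + 2² + ... + 4²
`aggregate` takes the values: 0.0 → 1.0 → 5.0 → 14.0 → 30.0

Answer: 30.0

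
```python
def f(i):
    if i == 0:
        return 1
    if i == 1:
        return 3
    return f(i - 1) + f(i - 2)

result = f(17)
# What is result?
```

Build up from base cases: f(0)=1, f(1)=3, f(2)=4, f(3)=7, f(4)=11, f(5)=18, f(6)=29, ..., f(17)=5778

Answer: 5778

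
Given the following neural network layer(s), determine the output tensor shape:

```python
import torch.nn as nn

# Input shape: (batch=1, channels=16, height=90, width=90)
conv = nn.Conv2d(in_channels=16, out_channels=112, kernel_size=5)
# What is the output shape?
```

Input: (1, 16, 90, 90) -> Output: (1, 112, 86, 86)

Answer: (1, 112, 86, 86)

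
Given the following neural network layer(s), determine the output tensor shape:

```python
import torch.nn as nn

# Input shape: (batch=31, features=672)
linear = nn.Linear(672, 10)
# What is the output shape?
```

Input: (31, 672) -> Output: (31, 10)

Answer: (31, 10)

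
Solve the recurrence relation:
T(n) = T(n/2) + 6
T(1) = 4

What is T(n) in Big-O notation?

Each step divides n by 2 and adds 6. After log_2(n) steps we reach T(1)=4. So T(n) = 6·log_2(n) + 4 = O(log n).

Answer: O(log n)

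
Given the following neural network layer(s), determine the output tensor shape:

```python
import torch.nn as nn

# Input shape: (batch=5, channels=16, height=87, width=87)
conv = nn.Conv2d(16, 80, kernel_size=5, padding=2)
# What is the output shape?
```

Input: (5, 16, 87, 87) -> Output: (5, 80, 87, 87)

Answer: (5, 80, 87, 87)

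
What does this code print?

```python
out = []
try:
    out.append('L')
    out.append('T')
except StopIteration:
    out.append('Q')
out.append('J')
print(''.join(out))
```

Execution trace: 'L' (try body) → 'T' (try body, no exception) → 'J' (after the try/except). Output: LTJ

Answer: LTJ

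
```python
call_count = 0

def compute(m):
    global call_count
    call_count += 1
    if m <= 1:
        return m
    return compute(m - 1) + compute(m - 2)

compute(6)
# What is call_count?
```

Calls(m) = 1 + Calls(m-1) + Calls(m-2); Calls(0)=Calls(1)=1. For m=6 this gives 25.

Answer: 25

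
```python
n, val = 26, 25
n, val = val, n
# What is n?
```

Trace:
`n, val = 26, 25` → n = 26; val = 25
`n, val = val, n` → n = 25; val = 26
So n = 25

Answer: 25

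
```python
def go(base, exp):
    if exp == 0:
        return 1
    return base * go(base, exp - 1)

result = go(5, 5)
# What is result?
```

go(5, 5) = 5 * 5 * 5 * 5 * 5 = 3125

Answer: 3125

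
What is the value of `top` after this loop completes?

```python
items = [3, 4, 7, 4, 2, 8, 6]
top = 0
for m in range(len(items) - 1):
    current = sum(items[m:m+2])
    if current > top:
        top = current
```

Max sum of 2-element window in [3, 4, 7, 4, 2, 8, 6]
`top` takes the values: 0 → 7 → 11 → 14

Answer: 14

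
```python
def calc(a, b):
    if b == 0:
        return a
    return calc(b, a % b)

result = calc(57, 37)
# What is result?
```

calc(57, 37) -> calc(37, 20) -> calc(20, 17) -> calc(17, 3) -> calc(3, 2) -> calc(2, 1) -> calc(1, 0) -> 1

Answer: 1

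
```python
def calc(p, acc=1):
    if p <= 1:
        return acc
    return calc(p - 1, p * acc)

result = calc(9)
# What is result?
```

Accumulator trace (n, acc): (9, 1) -> (8, 9) -> (7, 72) -> (6, 504) -> (5, 3024) -> (4, 15120) -> (3, 60480) -> (2, 181440) -> (1, 362880) -> return 362880

Answer: 362880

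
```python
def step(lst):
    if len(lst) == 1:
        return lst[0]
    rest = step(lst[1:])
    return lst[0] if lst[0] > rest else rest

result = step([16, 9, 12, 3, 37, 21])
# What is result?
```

Recursive max over [16, 9, 12, 3, 37, 21] = 37

Answer: 37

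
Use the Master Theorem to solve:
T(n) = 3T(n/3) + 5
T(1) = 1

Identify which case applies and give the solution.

a=3, b=3, f(n)=5. log_3(3) = 1. Since c=0 < 1, Case 1 applies: T(n) = Θ(n^log_b(a)) = O(n).

Answer: O(n) - Case 1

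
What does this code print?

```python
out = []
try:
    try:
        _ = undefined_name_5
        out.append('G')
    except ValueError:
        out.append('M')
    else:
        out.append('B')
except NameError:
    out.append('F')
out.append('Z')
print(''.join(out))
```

Execution trace: 'F' (outer except NameError) → 'Z' (after the try/except). Output: FZ

Answer: FZ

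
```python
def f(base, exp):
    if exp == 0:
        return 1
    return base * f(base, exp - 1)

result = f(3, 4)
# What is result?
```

f(3, 4) = 3 * 3 * 3 * 3 = 81

Answer: 81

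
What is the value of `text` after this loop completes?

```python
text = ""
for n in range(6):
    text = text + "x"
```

Repeat 'x' 6 times
`text` takes the values: "" → "x" → "xx" → "xxx" → "xxxx" → "xxxxx" → "xxxxxx"

Answer: "xxxxxx"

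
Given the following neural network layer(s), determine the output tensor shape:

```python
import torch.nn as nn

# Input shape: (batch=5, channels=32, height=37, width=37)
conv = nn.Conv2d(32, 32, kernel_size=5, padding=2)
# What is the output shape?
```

Input: (5, 32, 37, 37) -> Output: (5, 32, 37, 37)

Answer: (5, 32, 37, 37)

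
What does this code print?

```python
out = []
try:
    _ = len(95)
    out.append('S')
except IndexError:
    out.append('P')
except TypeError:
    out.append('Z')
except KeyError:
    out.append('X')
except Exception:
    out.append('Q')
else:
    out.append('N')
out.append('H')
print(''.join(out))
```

Execution trace: 'Z' (except TypeError) → 'H' (after the try/except). Output: ZH

Answer: ZH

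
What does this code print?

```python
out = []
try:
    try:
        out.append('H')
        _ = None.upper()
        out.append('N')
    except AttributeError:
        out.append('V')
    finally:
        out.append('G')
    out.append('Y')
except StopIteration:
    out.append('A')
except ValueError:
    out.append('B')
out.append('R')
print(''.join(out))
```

Execution trace: 'H' (inner try body) → 'V' (inner except AttributeError) → 'G' (inner finally) → 'Y' (try body, no exception) → 'R' (after the try/except). Output: HVGYR

Answer: HVGYR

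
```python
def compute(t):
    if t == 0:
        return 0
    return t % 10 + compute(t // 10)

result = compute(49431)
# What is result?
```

Sum of digits of 49431: 1 + 3 + 4 + 9 + 4 = 21

Answer: 21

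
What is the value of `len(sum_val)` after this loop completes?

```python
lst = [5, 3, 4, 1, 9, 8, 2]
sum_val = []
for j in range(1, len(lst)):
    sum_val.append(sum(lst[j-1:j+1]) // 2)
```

Number of 2-element averages
`sum_val` takes the values: [] → [4] → [4, 3] → [4, 3, 2] → [4, 3, 2, 5] → [4, 3, 2, 5, 8] → [4, 3, 2, 5, 8, 5]
So `len(sum_val)` = 6

Answer: 6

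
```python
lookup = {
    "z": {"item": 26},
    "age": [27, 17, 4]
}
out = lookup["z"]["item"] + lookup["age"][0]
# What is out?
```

Trace:
`lookup = { ...` → lookup = {'z': {'item': 26}, 'age': [27, 17, 4]}
`out = lookup["z"]["item"] + lookup["age"][0]` → out = 53
So out = 53

Answer: 53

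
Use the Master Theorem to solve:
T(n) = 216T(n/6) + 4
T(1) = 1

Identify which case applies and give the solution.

a=216, b=6, f(n)=4. log_6(216) = 3. Since c=0 < 3, Case 1 applies: T(n) = Θ(n^log_b(a)) = O(n^3).

Answer: O(n^3) - Case 1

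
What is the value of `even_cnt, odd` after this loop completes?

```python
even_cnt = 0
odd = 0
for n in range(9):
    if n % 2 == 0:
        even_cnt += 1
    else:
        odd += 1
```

Count evens and odds in range(9)
`even_cnt, odd` takes the values: (0, 0) → (1, 0) → (1, 1) → (2, 1) → (2, 2) → (3, 2) → (3, 3) → (4, 3) → (4, 4) → (5, 4)

Answer: 5, 4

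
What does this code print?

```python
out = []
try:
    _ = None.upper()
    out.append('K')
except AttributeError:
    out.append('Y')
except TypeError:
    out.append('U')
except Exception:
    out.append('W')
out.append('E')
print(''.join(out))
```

Execution trace: 'Y' (except AttributeError) → 'E' (after the try/except). Output: YE

Answer: YE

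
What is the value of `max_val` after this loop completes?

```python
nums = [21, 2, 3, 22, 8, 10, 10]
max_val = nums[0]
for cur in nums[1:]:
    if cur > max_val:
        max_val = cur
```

Maximum of [21, 2, 3, 22, 8, 10, 10]
`max_val` takes the values: 21 → 22

Answer: 22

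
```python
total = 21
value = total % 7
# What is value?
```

Trace:
`total = 21` → total = 21
`value = total % 7` → value = 0
So value = 0

Answer: 0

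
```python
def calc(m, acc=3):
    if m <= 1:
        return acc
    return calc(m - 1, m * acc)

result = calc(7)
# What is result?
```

Accumulator trace (n, acc): (7, 3) -> (6, 21) -> (5, 126) -> (4, 630) -> (3, 2520) -> (2, 7560) -> (1, 15120) -> return 15120

Answer: 15120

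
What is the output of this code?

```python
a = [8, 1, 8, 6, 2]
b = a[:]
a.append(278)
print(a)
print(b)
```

Key concept: slice [:] creates copy.
Step by step:
`a = [8, 1, 8, 6, 2]` → a = [8, 1, 8, 6, 2]
`b = a[:]` → b = [8, 1, 8, 6, 2]
`a.append(278)` → a = [8, 1, 8, 6, 2, 278]
`print(a)` → prints [8, 1, 8, 6, 2, 278]
`print(b)` → prints [8, 1, 8, 6, 2]

Answer:
[8, 1, 8, 6, 2, 278]
[8, 1, 8, 6, 2]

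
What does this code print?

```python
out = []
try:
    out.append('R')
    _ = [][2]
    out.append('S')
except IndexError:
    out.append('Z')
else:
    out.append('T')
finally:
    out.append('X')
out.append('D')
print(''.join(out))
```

Execution trace: 'R' (try body) → 'Z' (except IndexError) → 'X' (finally) → 'D' (after the try/except). Output: RZXD

Answer: RZXD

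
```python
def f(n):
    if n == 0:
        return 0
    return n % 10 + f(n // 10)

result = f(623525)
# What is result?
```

Sum of digits of 623525: 5 + 2 + 5 + 3 + 2 + 6 = 23

Answer: 23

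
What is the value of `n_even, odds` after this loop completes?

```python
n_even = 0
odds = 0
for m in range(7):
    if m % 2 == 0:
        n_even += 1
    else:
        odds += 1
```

Count evens and odds in range(7)
`n_even, odds` takes the values: (0, 0) → (1, 0) → (1, 1) → (2, 1) → (2, 2) → (3, 2) → (3, 3) → (4, 3)

Answer: 4, 3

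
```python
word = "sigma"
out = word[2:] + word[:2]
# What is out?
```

Trace:
`word = "sigma"` → word = 'sigma'
`out = word[2:] + word[:2]` → out = 'gmasi'
So out = 'gmasi'

Answer: 'gmasi'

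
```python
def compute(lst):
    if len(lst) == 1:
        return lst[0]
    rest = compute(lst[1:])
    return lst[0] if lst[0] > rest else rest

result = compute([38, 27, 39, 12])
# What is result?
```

Recursive max over [38, 27, 39, 12] = 39

Answer: 39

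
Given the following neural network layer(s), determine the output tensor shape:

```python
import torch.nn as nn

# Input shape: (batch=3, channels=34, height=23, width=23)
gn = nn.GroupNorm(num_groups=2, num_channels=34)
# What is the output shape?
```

Input: (3, 34, 23, 23) -> Output: (3, 34, 23, 23)

Answer: (3, 34, 23, 23)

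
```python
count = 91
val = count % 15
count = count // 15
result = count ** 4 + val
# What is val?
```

Trace:
`count = 91` → count = 91
`val = count % 15` → val = 1
`count = count // 15` → count = 6
`result = count ** 4 + val` → result = 1297
So val = 1

Answer: 1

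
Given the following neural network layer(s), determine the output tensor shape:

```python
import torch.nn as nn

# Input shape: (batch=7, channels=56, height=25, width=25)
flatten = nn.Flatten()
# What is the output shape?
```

Input: (7, 56, 25, 25) -> Output: (7, 35000)

Answer: (7, 35000)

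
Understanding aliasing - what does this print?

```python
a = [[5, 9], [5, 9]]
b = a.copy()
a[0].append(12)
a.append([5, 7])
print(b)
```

Key concept: shallow copy with nested lists.
Step by step:
`a = [[5, 9], [5, 9]]` → a = [[5, 9], [5, 9]]
`b = a.copy()` → b = [[5, 9], [5, 9]]
`a[0].append(12)` → a = [[5, 9, 12], [5, 9]]; b = [[5, 9, 12], [5, 9]]
`a.append([5, 7])` → a = [[5, 9, 12], [5, 9], [5, 7]]
`print(b)` → prints [[5, 9, 12], [5, 9]]

Answer: [[5, 9, 12], [5, 9]]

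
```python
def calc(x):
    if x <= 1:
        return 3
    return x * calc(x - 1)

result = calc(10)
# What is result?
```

calc(10) = 10 * 9 * 8 * 7 * 6 * 5 * 4 * 3 * 2 * 3 = 10886400

Answer: 10886400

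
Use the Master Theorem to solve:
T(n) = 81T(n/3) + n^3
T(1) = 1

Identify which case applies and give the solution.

a=81, b=3, f(n)=n^3. log_3(81) = 4. Since c=3 < 4, Case 1 applies: T(n) = Θ(n^log_b(a)) = O(n^4).

Answer: O(n^4) - Case 1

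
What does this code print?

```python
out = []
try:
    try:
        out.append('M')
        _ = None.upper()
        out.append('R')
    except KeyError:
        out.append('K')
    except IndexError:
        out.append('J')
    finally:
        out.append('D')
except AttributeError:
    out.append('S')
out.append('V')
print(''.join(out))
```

Execution trace: 'M' (try body) → 'D' (finally) → 'S' (outer except AttributeError) → 'V' (after the try/except). Output: MDSV

Answer: MDSV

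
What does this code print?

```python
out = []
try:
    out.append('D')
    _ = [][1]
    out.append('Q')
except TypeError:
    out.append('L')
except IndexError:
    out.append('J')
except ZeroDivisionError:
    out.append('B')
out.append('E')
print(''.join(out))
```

Execution trace: 'D' (try body) → 'J' (except IndexError) → 'E' (after the try/except). Output: DJE

Answer: DJE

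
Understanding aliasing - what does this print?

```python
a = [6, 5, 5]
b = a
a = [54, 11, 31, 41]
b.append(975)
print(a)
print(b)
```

Key concept: rebinding vs mutation: a is rebound to a new list, b still points at the original.
Step by step:
`a = [6, 5, 5]` → a = [6, 5, 5]
`b = a` → b = [6, 5, 5] (same object as a)
`a = [54, 11, 31, 41]` → a = [54, 11, 31, 41]
`b.append(975)` → b = [6, 5, 5, 975]
`print(a)` → prints [54, 11, 31, 41]
`print(b)` → prints [6, 5, 5, 975]

Answer:
[54, 11, 31, 41]
[6, 5, 5, 975]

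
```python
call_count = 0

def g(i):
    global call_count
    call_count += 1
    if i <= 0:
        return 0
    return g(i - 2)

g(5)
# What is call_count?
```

Linear recursion stepping by 2: 4 calls from i=5 down to ≤0.

Answer: 4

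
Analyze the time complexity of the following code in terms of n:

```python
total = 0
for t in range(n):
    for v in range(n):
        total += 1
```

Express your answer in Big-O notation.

Each loop level contributes: n × n. Multiplying the contributions gives O(n^2).

Answer: O(n^2)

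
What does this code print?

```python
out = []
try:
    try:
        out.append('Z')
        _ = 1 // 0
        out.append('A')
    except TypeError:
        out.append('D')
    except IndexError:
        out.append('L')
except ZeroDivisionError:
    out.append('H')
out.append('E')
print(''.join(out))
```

Execution trace: 'Z' (try body) → 'H' (outer except ZeroDivisionError) → 'E' (after the try/except). Output: ZHE

Answer: ZHE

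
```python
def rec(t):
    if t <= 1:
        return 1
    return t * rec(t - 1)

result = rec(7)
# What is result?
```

rec(7) = 7 * 6 * 5 * 4 * 3 * 2 * 1 = 5040

Answer: 5040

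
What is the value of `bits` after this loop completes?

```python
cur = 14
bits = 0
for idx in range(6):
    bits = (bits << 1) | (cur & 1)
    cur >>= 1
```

Reverse lowest 6 bits of 14
`bits` takes the values: 0 → 1 → 3 → 7 → 14 → 28

Answer: 28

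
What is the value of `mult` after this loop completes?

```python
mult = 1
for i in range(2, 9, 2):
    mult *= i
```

Product of even numbers 2 to 8
`mult` takes the values: 1 → 2 → 8 → 48 → 384

Answer: 384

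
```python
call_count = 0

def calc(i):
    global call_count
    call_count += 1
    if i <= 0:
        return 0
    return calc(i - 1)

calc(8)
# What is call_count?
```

Linear recursion stepping by 1: 9 calls from i=8 down to ≤0.

Answer: 9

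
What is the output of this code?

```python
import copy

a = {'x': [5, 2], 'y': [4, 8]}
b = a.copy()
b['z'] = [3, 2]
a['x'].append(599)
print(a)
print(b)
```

Key concept: shallow copy of dict with mutable values.
Step by step:
`a = {'x': [5, 2], 'y': [4, 8]}` → a = {'x': [5, 2], 'y': [4, 8]}
`b = a.copy()` → b = {'x': [5, 2], 'y': [4, 8]}
`b['z'] = [3, 2]` → b = {'x': [5, 2], 'y': [4, 8], 'z': [3, 2]}
`a['x'].append(599)` → a = {'x': [5, 2, 599], 'y': [4, 8]}; b = {'x': [5, 2, 599], 'y': [4, 8], 'z': [3, 2]}
`print(a)` → prints {'x': [5, 2, 599], 'y': [4, 8]}
`print(b)` → prints {'x': [5, 2, 599], 'y': [4, 8], 'z': [3, 2]}

Answer:
{'x': [5, 2, 599], 'y': [4, 8]}
{'x': [5, 2, 599], 'y': [4, 8], 'z': [3, 2]}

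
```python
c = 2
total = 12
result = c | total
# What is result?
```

Trace:
`c = 2` → c = 2
`total = 12` → total = 12
`result = c | total` → result = 14
So result = 14

Answer: 14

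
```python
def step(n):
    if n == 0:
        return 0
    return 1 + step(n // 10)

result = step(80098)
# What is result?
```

Count of digits of 80098: 5

Answer: 5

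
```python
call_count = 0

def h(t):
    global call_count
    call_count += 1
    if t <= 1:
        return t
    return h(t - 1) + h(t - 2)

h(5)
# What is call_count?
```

Calls(t) = 1 + Calls(t-1) + Calls(t-2); Calls(0)=Calls(1)=1. For t=5 this gives 15.

Answer: 15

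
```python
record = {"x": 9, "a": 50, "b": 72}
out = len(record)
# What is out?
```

Trace:
`record = {"x": 9, "a": 50, "b": 72}` → record = {'x': 9, 'a': 50, 'b': 72}
`out = len(record)` → out = 3
So out = 3

Answer: 3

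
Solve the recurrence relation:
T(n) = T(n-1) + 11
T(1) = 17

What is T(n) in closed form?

Unrolling: T(n) = T(1) + 11·(n-1) = 17 + 11(n-1) = 11n + 6.

Answer: T(n) = 11n + 6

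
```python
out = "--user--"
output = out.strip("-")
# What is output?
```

Trace:
`out = "--user--"` → out = '--user--'
`output = out.strip("-")` → output = 'user'
So output = 'user'

Answer: 'user'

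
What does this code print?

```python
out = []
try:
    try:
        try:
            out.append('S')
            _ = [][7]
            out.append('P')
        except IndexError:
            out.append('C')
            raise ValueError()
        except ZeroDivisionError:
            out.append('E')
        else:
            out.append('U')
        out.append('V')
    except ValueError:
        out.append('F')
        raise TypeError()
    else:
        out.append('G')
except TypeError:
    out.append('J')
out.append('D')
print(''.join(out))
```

Execution trace: 'S' (inner try body) → 'C' (inner except IndexError) → 'F' (except ValueError) → 'J' (outer except TypeError) → 'D' (after the try/except). Output: SCFJD

Answer: SCFJD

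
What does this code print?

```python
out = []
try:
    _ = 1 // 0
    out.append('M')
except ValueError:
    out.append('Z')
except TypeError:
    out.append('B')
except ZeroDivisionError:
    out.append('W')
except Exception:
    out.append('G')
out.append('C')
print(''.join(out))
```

Execution trace: 'W' (except ZeroDivisionError) → 'C' (after the try/except). Output: WC

Answer: WC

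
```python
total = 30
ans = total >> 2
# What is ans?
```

Trace:
`total = 30` → total = 30
`ans = total >> 2` → ans = 7
So ans = 7

Answer: 7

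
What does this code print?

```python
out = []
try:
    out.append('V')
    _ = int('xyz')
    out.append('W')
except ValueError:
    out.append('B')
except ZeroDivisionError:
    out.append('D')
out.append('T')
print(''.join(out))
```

Execution trace: 'V' (try body) → 'B' (except ValueError) → 'T' (after the try/except). Output: VBT

Answer: VBT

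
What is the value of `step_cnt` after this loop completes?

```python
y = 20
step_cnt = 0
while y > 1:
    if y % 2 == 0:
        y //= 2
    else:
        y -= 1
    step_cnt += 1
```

Steps to reduce 20 to 1
`step_cnt` takes the values: 0 → 1 → 2 → 3 → 4 → 5

Answer: 5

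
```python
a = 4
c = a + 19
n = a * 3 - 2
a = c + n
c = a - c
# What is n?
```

Trace:
`a = 4` → a = 4
`c = a + 19` → c = 23
`n = a * 3 - 2` → n = 10
`a = c + n` → a = 33
`c = a - c` → c = 10
So n = 10

Answer: 10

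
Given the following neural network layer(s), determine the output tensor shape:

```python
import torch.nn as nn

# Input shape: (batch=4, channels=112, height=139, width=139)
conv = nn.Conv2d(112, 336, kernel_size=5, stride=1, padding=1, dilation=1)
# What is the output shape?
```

Input: (4, 112, 139, 139) -> Output: (4, 336, 137, 137)

Answer: (4, 336, 137, 137)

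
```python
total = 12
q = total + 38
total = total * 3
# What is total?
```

Trace:
`total = 12` → total = 12
`q = total + 38` → q = 50
`total = total * 3` → total = 36
So total = 36

Answer: 36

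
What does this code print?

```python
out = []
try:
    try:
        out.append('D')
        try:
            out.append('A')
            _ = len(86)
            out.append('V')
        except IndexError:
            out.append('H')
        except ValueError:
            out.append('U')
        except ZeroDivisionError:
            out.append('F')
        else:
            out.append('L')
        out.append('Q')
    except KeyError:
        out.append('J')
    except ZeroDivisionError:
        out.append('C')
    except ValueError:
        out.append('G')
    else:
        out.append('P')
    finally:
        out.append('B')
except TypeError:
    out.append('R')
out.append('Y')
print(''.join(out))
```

Execution trace: 'D' (try body) → 'A' (inner try body) → 'B' (finally) → 'R' (outer except TypeError) → 'Y' (after the try/except). Output: DABRY

Answer: DABRY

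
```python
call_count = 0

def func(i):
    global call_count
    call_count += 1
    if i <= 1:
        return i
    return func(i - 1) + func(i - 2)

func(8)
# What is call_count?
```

Calls(i) = 1 + Calls(i-1) + Calls(i-2); Calls(0)=Calls(1)=1. For i=8 this gives 67.

Answer: 67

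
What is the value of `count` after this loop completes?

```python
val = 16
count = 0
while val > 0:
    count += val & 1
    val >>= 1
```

Count set bits in 16 (binary: 0b10000)
`count` takes the values: 0 → 1

Answer: 1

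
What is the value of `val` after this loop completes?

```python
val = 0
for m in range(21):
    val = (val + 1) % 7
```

Increment mod 7, 21 times = 0
`val` takes the values: 0 → 1 → 2 → 3 → 4 → 5 → 6 → 0 → 1 → 2 → 3 → 4 → 5 → 6 → 0 → 1 → 2 → 3 → 4 → 5 → 6 → 0

Answer: 0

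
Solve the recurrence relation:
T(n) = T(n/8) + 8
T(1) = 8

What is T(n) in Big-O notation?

Each step divides n by 8 and adds 8. After log_8(n) steps we reach T(1)=8. So T(n) = 8·log_8(n) + 8 = O(log n).

Answer: O(log n)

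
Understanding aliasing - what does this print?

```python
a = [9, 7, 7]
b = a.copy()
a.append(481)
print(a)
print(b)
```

Key concept: list.copy() creates independent copy.
Step by step:
`a = [9, 7, 7]` → a = [9, 7, 7]
`b = a.copy()` → b = [9, 7, 7]
`a.append(481)` → a = [9, 7, 7, 481]
`print(a)` → prints [9, 7, 7, 481]
`print(b)` → prints [9, 7, 7]

Answer:
[9, 7, 7, 481]
[9, 7, 7]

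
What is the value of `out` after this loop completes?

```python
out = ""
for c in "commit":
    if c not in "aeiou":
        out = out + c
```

Remove vowels from 'commit'
`out` takes the values: "" → "c" → "cm" → "cmm" → "cmmt"

Answer: "cmmt"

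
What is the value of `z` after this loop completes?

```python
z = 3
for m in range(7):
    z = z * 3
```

Multiply by 3, 7 times: 3 * 3^7 = 6561
`z` takes the values: 3 → 9 → 27 → 81 → 243 → 729 → 2187 → 6561

Answer: 6561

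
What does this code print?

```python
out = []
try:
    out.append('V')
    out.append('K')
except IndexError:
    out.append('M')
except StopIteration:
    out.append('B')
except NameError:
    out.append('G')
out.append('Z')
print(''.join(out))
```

Execution trace: 'V' (try body) → 'K' (try body, no exception) → 'Z' (after the try/except). Output: VKZ

Answer: VKZ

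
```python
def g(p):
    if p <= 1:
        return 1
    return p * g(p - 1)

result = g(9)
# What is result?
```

g(9) = 9 * 8 * 7 * 6 * 5 * 4 * 3 * 2 * 1 = 362880

Answer: 362880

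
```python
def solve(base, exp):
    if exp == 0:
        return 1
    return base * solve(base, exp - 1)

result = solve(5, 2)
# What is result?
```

solve(5, 2) = 5 * 5 = 25

Answer: 25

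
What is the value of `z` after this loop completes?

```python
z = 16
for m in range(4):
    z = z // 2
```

Halve 4 times: 16 // 2^4 = 1
`z` takes the values: 16 → 8 → 4 → 2 → 1

Answer: 1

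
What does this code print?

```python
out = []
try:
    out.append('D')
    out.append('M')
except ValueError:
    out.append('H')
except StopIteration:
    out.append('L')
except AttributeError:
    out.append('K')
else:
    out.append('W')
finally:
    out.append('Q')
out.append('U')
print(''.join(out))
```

Execution trace: 'D' (try body) → 'M' (try body, no exception) → 'W' (else) → 'Q' (finally) → 'U' (after the try/except). Output: DMWQU

Answer: DMWQU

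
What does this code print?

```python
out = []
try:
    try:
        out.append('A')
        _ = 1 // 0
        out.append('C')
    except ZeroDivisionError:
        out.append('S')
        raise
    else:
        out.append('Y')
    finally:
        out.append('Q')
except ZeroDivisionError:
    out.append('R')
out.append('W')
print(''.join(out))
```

Execution trace: 'A' (inner try body) → 'S' (inner except ZeroDivisionError) → 'Q' (inner finally) → 'R' (outer except ZeroDivisionError) → 'W' (after the try/except). Output: ASQRW

Answer: ASQRW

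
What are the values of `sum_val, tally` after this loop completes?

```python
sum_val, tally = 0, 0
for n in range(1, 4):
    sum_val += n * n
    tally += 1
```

Sum of squares and count
`sum_val, tally` takes the values: (0, 0) → (1, 0) → (1, 1) → (5, 1) → (5, 2) → (14, 2) → (14, 3)

Answer: 14, 3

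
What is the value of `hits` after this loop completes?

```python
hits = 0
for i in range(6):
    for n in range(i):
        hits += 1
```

Triangle number: 0+1+2+...+5
`hits` takes the values: 0 → 1 → 2 → 3 → 4 → 5 → 6 → 7 → 8 → 9 → 10 → 11 → 12 → 13 → 14 → 15

Answer: 15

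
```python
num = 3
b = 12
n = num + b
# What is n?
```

Trace:
`num = 3` → num = 3
`b = 12` → b = 12
`n = num + b` → n = 15
So n = 15

Answer: 15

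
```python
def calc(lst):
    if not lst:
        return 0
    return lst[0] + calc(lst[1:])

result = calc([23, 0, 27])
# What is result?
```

23 + 0 + 27 + 0 = 50

Answer: 50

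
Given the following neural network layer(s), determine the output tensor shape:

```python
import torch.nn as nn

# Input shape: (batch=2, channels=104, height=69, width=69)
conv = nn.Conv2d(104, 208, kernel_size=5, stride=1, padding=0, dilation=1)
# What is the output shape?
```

Input: (2, 104, 69, 69) -> Output: (2, 208, 65, 65)

Answer: (2, 208, 65, 65)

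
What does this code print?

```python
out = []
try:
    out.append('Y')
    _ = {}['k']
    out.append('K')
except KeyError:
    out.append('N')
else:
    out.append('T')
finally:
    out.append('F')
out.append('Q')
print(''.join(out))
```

Execution trace: 'Y' (try body) → 'N' (except KeyError) → 'F' (finally) → 'Q' (after the try/except). Output: YNFQ

Answer: YNFQ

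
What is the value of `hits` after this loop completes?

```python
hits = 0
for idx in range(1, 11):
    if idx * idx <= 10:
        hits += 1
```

Count numbers where idx² ≤ 10
`hits` takes the values: 0 → 1 → 2 → 3

Answer: 3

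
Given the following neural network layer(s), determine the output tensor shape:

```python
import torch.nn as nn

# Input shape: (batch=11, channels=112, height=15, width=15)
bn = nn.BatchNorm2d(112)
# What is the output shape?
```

Input: (11, 112, 15, 15) -> Output: (11, 112, 15, 15)

Answer: (11, 112, 15, 15)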